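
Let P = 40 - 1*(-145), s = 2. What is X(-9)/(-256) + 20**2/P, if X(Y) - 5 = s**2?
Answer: 20147/9472 ≈ 2.1270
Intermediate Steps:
X(Y) = 9 (X(Y) = 5 + 2**2 = 5 + 4 = 9)
P = 185 (P = 40 + 145 = 185)
X(-9)/(-256) + 20**2/P = 9/(-256) + 20**2/185 = 9*(-1/256) + 400*(1/185) = -9/256 + 80/37 = 20147/9472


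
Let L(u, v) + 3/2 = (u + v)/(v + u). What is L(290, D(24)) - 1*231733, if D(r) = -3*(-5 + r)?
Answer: -463467/2 ≈ -2.3173e+5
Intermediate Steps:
D(r) = 15 - 3*r
L(u, v) = -1/2 (L(u, v) = -3/2 + (u + v)/(v + u) = -3/2 + (u + v)/(u + v) = -3/2 + 1 = -1/2)
L(290, D(24)) - 1*231733 = -1/2 - 1*231733 = -1/2 - 231733 = -463467/2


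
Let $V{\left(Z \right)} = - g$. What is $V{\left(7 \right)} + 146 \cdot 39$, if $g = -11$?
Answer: $5705$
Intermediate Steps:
$V{\left(Z \right)} = 11$ ($V{\left(Z \right)} = \left(-1\right) \left(-11\right) = 11$)
$V{\left(7 \right)} + 146 \cdot 39 = 11 + 146 \cdot 39 = 11 + 5694 = 5705$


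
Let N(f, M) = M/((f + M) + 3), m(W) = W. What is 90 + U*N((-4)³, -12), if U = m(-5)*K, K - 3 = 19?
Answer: 5250/73 ≈ 71.918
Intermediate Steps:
N(f, M) = M/(3 + M + f) (N(f, M) = M/((M + f) + 3) = M/(3 + M + f))
K = 22 (K = 3 + 19 = 22)
U = -110 (U = -5*22 = -110)
90 + U*N((-4)³, -12) = 90 - (-1320)/(3 - 12 + (-4)³) = 90 - (-1320)/(3 - 12 - 64) = 90 - (-1320)/(-73) = 90 - (-1320)*(-1)/73 = 90 - 110*12/73 = 90 - 1320/73 = 5250/73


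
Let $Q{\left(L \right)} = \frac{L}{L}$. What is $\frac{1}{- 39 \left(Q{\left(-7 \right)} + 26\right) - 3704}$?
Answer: $- \frac{1}{4757} \approx -0.00021022$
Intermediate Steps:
$Q{\left(L \right)} = 1$
$\frac{1}{- 39 \left(Q{\left(-7 \right)} + 26\right) - 3704} = \frac{1}{- 39 \left(1 + 26\right) - 3704} = \frac{1}{\left(-39\right) 27 - 3704} = \frac{1}{-1053 - 3704} = \frac{1}{-4757} = - \frac{1}{4757}$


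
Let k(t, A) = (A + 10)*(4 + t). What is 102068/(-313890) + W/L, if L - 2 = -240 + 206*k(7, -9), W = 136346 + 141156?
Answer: 7241509073/53047410 ≈ 136.51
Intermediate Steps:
W = 277502
k(t, A) = (4 + t)*(10 + A) (k(t, A) = (10 + A)*(4 + t) = (4 + t)*(10 + A))
L = 2028 (L = 2 + (-240 + 206*(40 + 4*(-9) + 10*7 - 9*7)) = 2 + (-240 + 206*(40 - 36 + 70 - 63)) = 2 + (-240 + 206*11) = 2 + (-240 + 2266) = 2 + 2026 = 2028)
102068/(-313890) + W/L = 102068/(-313890) + 277502/2028 = 102068*(-1/313890) + 277502*(1/2028) = -51034/156945 + 138751/1014 = 7241509073/53047410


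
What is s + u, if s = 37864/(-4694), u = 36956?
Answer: 86716800/2347 ≈ 36948.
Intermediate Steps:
s = -18932/2347 (s = 37864*(-1/4694) = -18932/2347 ≈ -8.0665)
s + u = -18932/2347 + 36956 = 86716800/2347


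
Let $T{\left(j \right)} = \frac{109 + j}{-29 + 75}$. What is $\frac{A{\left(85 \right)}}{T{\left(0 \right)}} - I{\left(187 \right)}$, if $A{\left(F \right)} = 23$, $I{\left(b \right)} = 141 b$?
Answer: $- \frac{2872945}{109} \approx -26357.0$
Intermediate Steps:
$T{\left(j \right)} = \frac{109}{46} + \frac{j}{46}$ ($T{\left(j \right)} = \frac{109 + j}{46} = \left(109 + j\right) \frac{1}{46} = \frac{109}{46} + \frac{j}{46}$)
$\frac{A{\left(85 \right)}}{T{\left(0 \right)}} - I{\left(187 \right)} = \frac{23}{\frac{109}{46} + \frac{1}{46} \cdot 0} - 141 \cdot 187 = \frac{23}{\frac{109}{46} + 0} - 26367 = \frac{23}{\frac{109}{46}} - 26367 = 23 \cdot \frac{46}{109} - 26367 = \frac{1058}{109} - 26367 = - \frac{2872945}{109}$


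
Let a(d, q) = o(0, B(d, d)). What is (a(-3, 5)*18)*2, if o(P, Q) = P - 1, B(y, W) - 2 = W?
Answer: -36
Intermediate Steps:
B(y, W) = 2 + W
o(P, Q) = -1 + P
a(d, q) = -1 (a(d, q) = -1 + 0 = -1)
(a(-3, 5)*18)*2 = -1*18*2 = -18*2 = -36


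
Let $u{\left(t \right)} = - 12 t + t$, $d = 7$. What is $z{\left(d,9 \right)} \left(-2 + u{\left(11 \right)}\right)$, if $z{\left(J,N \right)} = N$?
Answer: $-1107$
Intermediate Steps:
$u{\left(t \right)} = - 11 t$
$z{\left(d,9 \right)} \left(-2 + u{\left(11 \right)}\right) = 9 \left(-2 - 121\right) = 9 \left(-123\right) = -1107$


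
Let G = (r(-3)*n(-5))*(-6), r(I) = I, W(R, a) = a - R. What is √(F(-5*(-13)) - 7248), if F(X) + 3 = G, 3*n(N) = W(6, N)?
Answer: 3*I*√813 ≈ 85.539*I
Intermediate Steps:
n(N) = -2 + N/3 (n(N) = (N - 1*6)/3 = (N - 6)/3 = (-6 + N)/3 = -2 + N/3)
G = -66 (G = -3*(-2 + (⅓)*(-5))*(-6) = -3*(-2 - 5/3)*(-6) = -3*(-11/3)*(-6) = 11*(-6) = -66)
F(X) = -69 (F(X) = -3 - 66 = -69)
√(F(-5*(-13)) - 7248) = √(-69 - 7248) = √(-7317) = 3*I*√813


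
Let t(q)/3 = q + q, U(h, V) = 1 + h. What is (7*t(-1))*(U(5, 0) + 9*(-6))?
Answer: 2016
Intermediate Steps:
t(q) = 6*q (t(q) = 3*(q + q) = 3*(2*q) = 6*q)
(7*t(-1))*(U(5, 0) + 9*(-6)) = (7*(6*(-1)))*((1 + 5) + 9*(-6)) = (7*(-6))*(6 - 54) = -42*(-48) = 2016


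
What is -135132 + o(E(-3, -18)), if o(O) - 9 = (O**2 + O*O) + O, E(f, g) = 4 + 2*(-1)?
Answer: -135113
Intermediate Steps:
E(f, g) = 2 (E(f, g) = 4 - 2 = 2)
o(O) = 9 + O + 2*O**2 (o(O) = 9 + ((O**2 + O*O) + O) = 9 + ((O**2 + O**2) + O) = 9 + (2*O**2 + O) = 9 + (O + 2*O**2) = 9 + O + 2*O**2)
-135132 + o(E(-3, -18)) = -135132 + (9 + 2 + 2*2**2) = -135132 + (9 + 2 + 2*4) = -135132 + (9 + 2 + 8) = -135132 + 19 = -135113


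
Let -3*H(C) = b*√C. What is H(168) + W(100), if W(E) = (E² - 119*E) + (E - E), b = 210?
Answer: -1900 - 140*√42 ≈ -2807.3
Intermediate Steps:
W(E) = E² - 119*E (W(E) = (E² - 119*E) + 0 = E² - 119*E)
H(C) = -70*√C
H(168) + W(100) = -140*√42 + 100*(-119 + 100) = -140*√42 + 100*(-19) = -140*√42 - 1900 = -1900 - 140*√42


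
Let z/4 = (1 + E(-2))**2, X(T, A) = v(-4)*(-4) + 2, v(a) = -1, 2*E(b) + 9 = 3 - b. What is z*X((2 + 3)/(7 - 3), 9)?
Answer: 24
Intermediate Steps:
E(b) = -3 - b/2 (E(b) = -9/2 + (3 - b)/2 = -9/2 + (3/2 - b/2) = -3 - b/2)
X(T, A) = 6 (X(T, A) = -1*(-4) + 2 = 4 + 2 = 6)
z = 4 (z = 4*(1 + (-3 - 1/2*(-2)))**2 = 4*(1 + (-3 + 1))**2 = 4*(1 - 2)**2 = 4*(-1)**2 = 4*1 = 4)
z*X((2 + 3)/(7 - 3), 9) = 4*6 = 24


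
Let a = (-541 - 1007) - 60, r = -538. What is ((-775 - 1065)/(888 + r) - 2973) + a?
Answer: -160519/35 ≈ -4586.3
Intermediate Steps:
a = -1608 (a = -1548 - 60 = -1608)
((-775 - 1065)/(888 + r) - 2973) + a = ((-775 - 1065)/(888 - 538) - 2973) - 1608 = (-1840/350 - 2973) - 1608 = (-1840*1/350 - 2973) - 1608 = (-184/35 - 2973) - 1608 = -104239/35 - 1608 = -160519/35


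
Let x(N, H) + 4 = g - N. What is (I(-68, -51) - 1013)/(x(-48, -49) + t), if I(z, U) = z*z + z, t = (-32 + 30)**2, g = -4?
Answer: 3543/44 ≈ 80.523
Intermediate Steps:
x(N, H) = -8 - N (x(N, H) = -4 + (-4 - N) = -8 - N)
t = 4 (t = (-2)**2 = 4)
I(z, U) = z + z**2 (I(z, U) = z**2 + z = z + z**2)
(I(-68, -51) - 1013)/(x(-48, -49) + t) = (-68*(1 - 68) - 1013)/((-8 - 1*(-48)) + 4) = (-68*(-67) - 1013)/((-8 + 48) + 4) = (4556 - 1013)/(40 + 4) = 3543/44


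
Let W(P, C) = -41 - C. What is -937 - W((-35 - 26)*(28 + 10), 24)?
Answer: -872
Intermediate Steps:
-937 - W((-35 - 26)*(28 + 10), 24) = -937 - (-41 - 1*24) = -937 - (-41 - 24) = -937 - 1*(-65) = -937 + 65 = -872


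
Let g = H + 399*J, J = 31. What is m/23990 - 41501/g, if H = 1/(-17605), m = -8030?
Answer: -1927627890827/522397229356 ≈ -3.6900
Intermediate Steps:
H = -1/17605 ≈ -5.6802e-5
g = 217756244/17605 (g = -1/17605 + 399*31 = -1/17605 + 12369 = 217756244/17605 ≈ 12369.)
m/23990 - 41501/g = -8030/23990 - 41501/217756244/17605 = -8030*1/23990 - 41501*17605/217756244 = -803/2399 - 730625105/217756244 = -1927627890827/522397229356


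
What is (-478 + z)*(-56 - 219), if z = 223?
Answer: 70125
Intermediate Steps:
(-478 + z)*(-56 - 219) = (-478 + 223)*(-56 - 219) = -255*(-275) = 70125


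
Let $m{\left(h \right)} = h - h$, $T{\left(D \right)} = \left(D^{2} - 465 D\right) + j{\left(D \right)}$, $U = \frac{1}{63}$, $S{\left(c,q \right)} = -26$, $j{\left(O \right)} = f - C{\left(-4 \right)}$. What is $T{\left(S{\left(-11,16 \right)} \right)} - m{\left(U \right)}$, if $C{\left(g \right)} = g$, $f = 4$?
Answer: $12774$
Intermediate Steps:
$j{\left(O \right)} = 8$ ($j{\left(O \right)} = 4 - -4 = 4 + 4 = 8$)
$U = \frac{1}{63} \approx 0.015873$
$T{\left(D \right)} = 8 + D^{2} - 465 D$ ($T{\left(D \right)} = \left(D^{2} - 465 D\right) + 8 = 8 + D^{2} - 465 D$)
$m{\left(h \right)} = 0$
$T{\left(S{\left(-11,16 \right)} \right)} - m{\left(U \right)} = \left(8 + \left(-26\right)^{2} - -12090\right) - 0 = \left(8 + 676 + 12090\right) + 0 = 12774 + 0 = 12774$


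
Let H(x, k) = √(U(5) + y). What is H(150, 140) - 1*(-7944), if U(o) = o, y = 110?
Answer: 7944 + √115 ≈ 7954.7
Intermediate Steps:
H(x, k) = √115 (H(x, k) = √(5 + 110) = √115)
H(150, 140) - 1*(-7944) = √115 - 1*(-7944) = √115 + 7944 = 7944 + √115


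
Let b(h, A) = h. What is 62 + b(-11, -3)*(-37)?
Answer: 469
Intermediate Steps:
62 + b(-11, -3)*(-37) = 62 - 11*(-37) = 62 + 407 = 469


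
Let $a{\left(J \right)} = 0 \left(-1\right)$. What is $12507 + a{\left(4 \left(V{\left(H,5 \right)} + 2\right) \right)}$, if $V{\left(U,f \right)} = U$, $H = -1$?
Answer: $12507$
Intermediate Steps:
$a{\left(J \right)} = 0$
$12507 + a{\left(4 \left(V{\left(H,5 \right)} + 2\right) \right)} = 12507 + 0 = 12507$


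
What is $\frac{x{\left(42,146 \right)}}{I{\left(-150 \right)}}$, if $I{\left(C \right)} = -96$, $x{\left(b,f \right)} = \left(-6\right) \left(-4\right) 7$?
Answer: $- \frac{7}{4} \approx -1.75$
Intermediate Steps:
$x{\left(b,f \right)} = 168$ ($x{\left(b,f \right)} = 24 \cdot 7 = 168$)
$\frac{x{\left(42,146 \right)}}{I{\left(-150 \right)}} = \frac{168}{-96} = 168 \left(- \frac{1}{96}\right) = - \frac{7}{4}$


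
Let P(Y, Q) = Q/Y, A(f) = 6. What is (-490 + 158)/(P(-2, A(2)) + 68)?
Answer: -332/65 ≈ -5.1077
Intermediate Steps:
(-490 + 158)/(P(-2, A(2)) + 68) = (-490 + 158)/(6/(-2) + 68) = -332/(6*(-1/2) + 68) = -332/(-3 + 68) = -332/65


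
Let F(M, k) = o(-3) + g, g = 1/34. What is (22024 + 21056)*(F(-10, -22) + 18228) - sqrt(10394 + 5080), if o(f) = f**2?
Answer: 13356070860/17 - sqrt(15474) ≈ 7.8565e+8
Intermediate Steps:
g = 1/34 ≈ 0.029412
F(M, k) = 307/34 (F(M, k) = (-3)**2 + 1/34 = 9 + 1/34 = 307/34)
(22024 + 21056)*(F(-10, -22) + 18228) - sqrt(10394 + 5080) = (22024 + 21056)*(307/34 + 18228) - sqrt(10394 + 5080) = 43080*(620059/34) - sqrt(15474) = 13356070860/17 - sqrt(15474)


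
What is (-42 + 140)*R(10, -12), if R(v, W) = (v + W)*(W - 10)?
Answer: 4312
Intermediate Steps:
R(v, W) = (-10 + W)*(W + v) (R(v, W) = (W + v)*(-10 + W) = (-10 + W)*(W + v))
(-42 + 140)*R(10, -12) = (-42 + 140)*((-12)² - 10*(-12) - 10*10 - 12*10) = 98*(144 + 120 - 100 - 120) = 98*44 = 4312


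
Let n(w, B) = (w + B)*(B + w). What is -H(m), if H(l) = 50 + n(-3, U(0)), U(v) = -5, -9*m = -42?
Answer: -114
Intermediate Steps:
m = 14/3 (m = -⅑*(-42) = 14/3 ≈ 4.6667)
n(w, B) = (B + w)² (n(w, B) = (B + w)*(B + w) = (B + w)²)
H(l) = 114 (H(l) = 50 + (-5 - 3)² = 50 + (-8)² = 50 + 64 = 114)
-H(m) = -1*114 = -114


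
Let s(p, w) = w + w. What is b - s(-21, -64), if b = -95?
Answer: 33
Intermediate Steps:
s(p, w) = 2*w
b - s(-21, -64) = -95 - 2*(-64) = -95 - 1*(-128) = -95 + 128 = 33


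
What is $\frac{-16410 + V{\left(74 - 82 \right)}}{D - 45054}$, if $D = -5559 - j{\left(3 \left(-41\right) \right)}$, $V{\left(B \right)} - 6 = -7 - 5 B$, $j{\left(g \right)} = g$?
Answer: $\frac{107}{330} \approx 0.32424$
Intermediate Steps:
$V{\left(B \right)} = -1 - 5 B$ ($V{\left(B \right)} = 6 - \left(7 + 5 B\right) = -1 - 5 B$)
$D = -5436$ ($D = -5559 - 3 \left(-41\right) = -5559 - -123 = -5559 + 123 = -5436$)
$\frac{-16410 + V{\left(74 - 82 \right)}}{D - 45054} = \frac{-16410 - \left(1 + 5 \left(74 - 82\right)\right)}{-5436 - 45054} = \frac{-16410 - \left(1 + 5 \left(74 - 82\right)\right)}{-50490} = \left(-16410 - -39\right) \left(- \frac{1}{50490}\right) = \left(-16410 + \left(-1 + 40\right)\right) \left(- \frac{1}{50490}\right) = \left(-16410 + 39\right) \left(- \frac{1}{50490}\right) = \left(-16371\right) \left(- \frac{1}{50490}\right) = \frac{107}{330}$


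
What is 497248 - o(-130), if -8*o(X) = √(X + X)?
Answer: 497248 + I*√65/4 ≈ 4.9725e+5 + 2.0156*I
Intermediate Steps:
o(X) = -√2*√X/8 (o(X) = -√(X + X)/8 = -√2*√X/8)
497248 - o(-130) = 497248 - (-1)*√2*√(-130)/8 = 497248 - (-1)*√2*I*√130/8 = 497248 - (-1)*I*√65/4 = 497248 + I*√65/4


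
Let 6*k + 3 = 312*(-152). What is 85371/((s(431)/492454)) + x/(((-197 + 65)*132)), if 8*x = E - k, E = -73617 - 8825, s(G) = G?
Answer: 11720439176603581/120155904 ≈ 9.7544e+7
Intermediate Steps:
E = -82442
k = -15809/2 (k = -½ + (312*(-152))/6 = -½ + (⅙)*(-47424) = -½ - 7904 = -15809/2 ≈ -7904.5)
x = -149075/16 (x = (-82442 - 1*(-15809/2))/8 = (-82442 + 15809/2)/8 = (⅛)*(-149075/2) = -149075/16 ≈ -9317.2)
85371/((s(431)/492454)) + x/(((-197 + 65)*132)) = 85371/((431/492454)) - 149075*1/(132*(-197 + 65))/16 = 85371/((431*(1/492454))) - 149075/(16*((-132*132))) = 85371/(431/492454) - 149075/16/(-17424) = 85371*(492454/431) - 149075/16*(-1/17424) = 42041290434/431 + 149075/278784 = 11720439176603581/120155904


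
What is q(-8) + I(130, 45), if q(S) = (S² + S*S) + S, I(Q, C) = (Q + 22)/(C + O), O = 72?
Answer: 14192/117 ≈ 121.30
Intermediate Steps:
I(Q, C) = (22 + Q)/(72 + C) (I(Q, C) = (Q + 22)/(C + 72) = (22 + Q)/(72 + C))
q(S) = S + 2*S² (q(S) = (S² + S²) + S = 2*S² + S = S + 2*S²)
q(-8) + I(130, 45) = -8*(1 + 2*(-8)) + (22 + 130)/(72 + 45) = -8*(1 - 16) + 152/117 = -8*(-15) + (1/117)*152 = 120 + 152/117 = 14192/117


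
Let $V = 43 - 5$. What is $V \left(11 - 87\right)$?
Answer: $-2888$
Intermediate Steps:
$V = 38$
$V \left(11 - 87\right) = 38 \left(11 - 87\right) = 38 \left(-76\right) = -2888$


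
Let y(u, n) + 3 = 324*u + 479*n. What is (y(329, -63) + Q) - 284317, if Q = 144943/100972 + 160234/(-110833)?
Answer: -2326626375350005/11191029676 ≈ -2.0790e+5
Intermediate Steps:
y(u, n) = -3 + 324*u + 479*n (y(u, n) = -3 + (324*u + 479*n) = -3 + 324*u + 479*n)
Q = -114679929/11191029676 (Q = 144943*(1/100972) + 160234*(-1/110833) = 144943/100972 - 160234/110833 = -114679929/11191029676 ≈ -0.010247)
(y(329, -63) + Q) - 284317 = ((-3 + 324*329 + 479*(-63)) - 114679929/11191029676) - 284317 = ((-3 + 106596 - 30177) - 114679929/11191029676) - 284317 = (76416 - 114679929/11191029676) - 284317 = 855173609041287/11191029676 - 284317 = -2326626375350005/11191029676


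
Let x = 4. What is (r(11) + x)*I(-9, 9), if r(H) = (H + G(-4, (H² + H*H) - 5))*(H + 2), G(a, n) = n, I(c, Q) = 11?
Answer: 35508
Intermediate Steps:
r(H) = (2 + H)*(-5 + H + 2*H²) (r(H) = (H + ((H² + H*H) - 5))*(H + 2) = (H + ((H² + H²) - 5))*(2 + H) = (H + (2*H² - 5))*(2 + H) = (H + (-5 + 2*H²))*(2 + H) = (-5 + H + 2*H²)*(2 + H) = (2 + H)*(-5 + H + 2*H²))
(r(11) + x)*I(-9, 9) = ((-10 - 3*11 + 2*11³ + 5*11²) + 4)*11 = ((-10 - 33 + 2*1331 + 5*121) + 4)*11 = ((-10 - 33 + 2662 + 605) + 4)*11 = (3224 + 4)*11 = 3228*11 = 35508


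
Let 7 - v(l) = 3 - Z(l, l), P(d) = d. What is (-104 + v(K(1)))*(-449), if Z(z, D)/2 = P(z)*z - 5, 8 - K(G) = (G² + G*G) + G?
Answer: 26940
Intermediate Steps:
K(G) = 8 - G - 2*G² (K(G) = 8 - ((G² + G*G) + G) = 8 - ((G² + G²) + G) = 8 - (2*G² + G) = 8 - (G + 2*G²) = 8 + (-G - 2*G²) = 8 - G - 2*G²)
Z(z, D) = -10 + 2*z² (Z(z, D) = 2*(z*z - 5) = 2*(z² - 5) = 2*(-5 + z²) = -10 + 2*z²)
v(l) = -6 + 2*l² (v(l) = 7 - (3 - (-10 + 2*l²)) = 7 - (3 + (10 - 2*l²)) = 7 - (13 - 2*l²) = 7 + (-13 + 2*l²) = -6 + 2*l²)
(-104 + v(K(1)))*(-449) = (-104 + (-6 + 2*(8 - 1*1 - 2*1²)²))*(-449) = (-104 + (-6 + 2*(8 - 1 - 2*1)²))*(-449) = (-104 + (-6 + 2*(8 - 1 - 2)²))*(-449) = (-104 + (-6 + 2*5²))*(-449) = (-104 + (-6 + 2*25))*(-449) = (-104 + (-6 + 50))*(-449) = (-104 + 44)*(-449) = -60*(-449) = 26940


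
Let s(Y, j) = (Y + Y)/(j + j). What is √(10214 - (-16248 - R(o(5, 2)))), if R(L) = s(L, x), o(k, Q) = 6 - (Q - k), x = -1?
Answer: √26453 ≈ 162.64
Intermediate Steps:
o(k, Q) = 6 + k - Q (o(k, Q) = 6 + (k - Q) = 6 + k - Q)
s(Y, j) = Y/j (s(Y, j) = (2*Y)/((2*j)) = (2*Y)*(1/(2*j)) = Y/j)
R(L) = -L (R(L) = L/(-1) = L*(-1) = -L)
√(10214 - (-16248 - R(o(5, 2)))) = √(10214 - (-16248 - (-1)*(6 + 5 - 1*2))) = √(10214 - (-16248 - (-1)*(6 + 5 - 2))) = √(10214 - (-16248 - (-1)*9)) = √(10214 - (-16248 - 1*(-9))) = √(10214 - (-16248 + 9)) = √(10214 - 1*(-16239)) = √(10214 + 16239) = √26453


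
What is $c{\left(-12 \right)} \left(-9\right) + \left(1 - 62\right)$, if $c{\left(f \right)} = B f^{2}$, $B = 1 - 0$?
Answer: $-1357$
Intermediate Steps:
$B = 1$ ($B = 1 + 0 = 1$)
$c{\left(f \right)} = f^{2}$ ($c{\left(f \right)} = 1 f^{2} = f^{2}$)
$c{\left(-12 \right)} \left(-9\right) + \left(1 - 62\right) = \left(-12\right)^{2} \left(-9\right) + \left(1 - 62\right) = 144 \left(-9\right) + \left(1 - 62\right) = -1296 - 61 = -1357$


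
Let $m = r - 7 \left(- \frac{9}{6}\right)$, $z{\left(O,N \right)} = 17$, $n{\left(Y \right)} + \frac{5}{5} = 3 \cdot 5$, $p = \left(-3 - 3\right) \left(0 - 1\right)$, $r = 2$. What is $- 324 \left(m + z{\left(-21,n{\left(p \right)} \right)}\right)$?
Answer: $-9558$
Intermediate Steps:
$p = 6$ ($p = \left(-6\right) \left(-1\right) = 6$)
$n{\left(Y \right)} = 14$ ($n{\left(Y \right)} = -1 + 3 \cdot 5 = -1 + 15 = 14$)
$m = \frac{25}{2}$ ($m = 2 - 7 \left(- \frac{9}{6}\right) = 2 - 7 \left(\left(-9\right) \frac{1}{6}\right) = 2 - - \frac{21}{2} = 2 + \frac{21}{2} = \frac{25}{2} \approx 12.5$)
$- 324 \left(m + z{\left(-21,n{\left(p \right)} \right)}\right) = - 324 \left(\frac{25}{2} + 17\right) = \left(-324\right) \frac{59}{2} = -9558$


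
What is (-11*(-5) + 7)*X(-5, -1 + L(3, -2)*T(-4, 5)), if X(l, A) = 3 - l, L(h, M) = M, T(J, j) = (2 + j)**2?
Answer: 496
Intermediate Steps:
(-11*(-5) + 7)*X(-5, -1 + L(3, -2)*T(-4, 5)) = (-11*(-5) + 7)*(3 - 1*(-5)) = (55 + 7)*(3 + 5) = 62*8 = 496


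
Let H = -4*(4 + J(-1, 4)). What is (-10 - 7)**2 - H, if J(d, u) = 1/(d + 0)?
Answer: 301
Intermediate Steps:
J(d, u) = 1/d
H = -12 (H = -4*(4 + 1/(-1)) = -4*(4 - 1) = -4*3 = -12)
(-10 - 7)**2 - H = (-10 - 7)**2 - 1*(-12) = (-17)**2 + 12 = 289 + 12 = 301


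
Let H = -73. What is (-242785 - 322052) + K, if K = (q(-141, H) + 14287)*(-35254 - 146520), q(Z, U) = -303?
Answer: -2542492453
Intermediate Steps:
K = -2541927616 (K = (-303 + 14287)*(-35254 - 146520) = 13984*(-181774) = -2541927616)
(-242785 - 322052) + K = (-242785 - 322052) - 2541927616 = -564837 - 2541927616 = -2542492453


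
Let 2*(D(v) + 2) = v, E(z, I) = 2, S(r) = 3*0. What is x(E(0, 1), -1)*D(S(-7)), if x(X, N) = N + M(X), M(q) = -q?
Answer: 6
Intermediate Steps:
S(r) = 0
D(v) = -2 + v/2
x(X, N) = N - X
x(E(0, 1), -1)*D(S(-7)) = (-1 - 1*2)*(-2 + (1/2)*0) = (-1 - 2)*(-2 + 0) = -3*(-2) = 6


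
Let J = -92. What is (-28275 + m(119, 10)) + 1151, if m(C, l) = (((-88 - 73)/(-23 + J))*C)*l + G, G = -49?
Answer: -25507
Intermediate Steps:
m(C, l) = -49 + 7*C*l/5 (m(C, l) = (((-88 - 73)/(-23 - 92))*C)*l - 49 = ((-161/(-115))*C)*l - 49 = ((-161*(-1/115))*C)*l - 49 = (7*C/5)*l - 49 = 7*C*l/5 - 49 = -49 + 7*C*l/5)
(-28275 + m(119, 10)) + 1151 = (-28275 + (-49 + (7/5)*119*10)) + 1151 = (-28275 + (-49 + 1666)) + 1151 = (-28275 + 1617) + 1151 = -26658 + 1151 = -25507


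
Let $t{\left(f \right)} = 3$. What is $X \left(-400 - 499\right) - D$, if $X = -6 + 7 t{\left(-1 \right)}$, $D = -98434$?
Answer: $84949$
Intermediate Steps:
$X = 15$ ($X = -6 + 7 \cdot 3 = -6 + 21 = 15$)
$X \left(-400 - 499\right) - D = 15 \left(-400 - 499\right) - -98434 = 15 \left(-899\right) + 98434 = -13485 + 98434 = 84949$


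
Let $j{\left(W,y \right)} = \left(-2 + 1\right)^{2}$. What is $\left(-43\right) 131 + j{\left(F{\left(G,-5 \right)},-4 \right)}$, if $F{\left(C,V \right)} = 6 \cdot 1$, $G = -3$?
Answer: $-5632$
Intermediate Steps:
$F{\left(C,V \right)} = 6$
$j{\left(W,y \right)} = 1$ ($j{\left(W,y \right)} = \left(-1\right)^{2} = 1$)
$\left(-43\right) 131 + j{\left(F{\left(G,-5 \right)},-4 \right)} = \left(-43\right) 131 + 1 = -5633 + 1 = -5632$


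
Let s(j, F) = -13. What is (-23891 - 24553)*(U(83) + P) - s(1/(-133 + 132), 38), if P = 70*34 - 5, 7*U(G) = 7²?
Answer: -115393595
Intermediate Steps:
U(G) = 7 (U(G) = (⅐)*7² = (⅐)*49 = 7)
P = 2375 (P = 2380 - 5 = 2375)
(-23891 - 24553)*(U(83) + P) - s(1/(-133 + 132), 38) = (-23891 - 24553)*(7 + 2375) - 1*(-13) = -48444*2382 + 13 = -115393608 + 13 = -115393595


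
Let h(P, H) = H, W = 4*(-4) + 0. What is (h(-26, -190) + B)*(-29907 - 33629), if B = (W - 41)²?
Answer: -194356624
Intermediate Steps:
W = -16 (W = -16 + 0 = -16)
B = 3249 (B = (-16 - 41)² = (-57)² = 3249)
(h(-26, -190) + B)*(-29907 - 33629) = (-190 + 3249)*(-29907 - 33629) = 3059*(-63536) = -194356624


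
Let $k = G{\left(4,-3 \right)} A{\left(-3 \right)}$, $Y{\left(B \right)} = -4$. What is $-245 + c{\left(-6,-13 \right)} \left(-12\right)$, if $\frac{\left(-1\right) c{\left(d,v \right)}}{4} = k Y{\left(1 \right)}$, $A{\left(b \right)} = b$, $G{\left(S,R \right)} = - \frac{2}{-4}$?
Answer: $43$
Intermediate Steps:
$G{\left(S,R \right)} = \frac{1}{2}$ ($G{\left(S,R \right)} = \left(-2\right) \left(- \frac{1}{4}\right) = \frac{1}{2}$)
$k = - \frac{3}{2}$ ($k = \frac{1}{2} \left(-3\right) = - \frac{3}{2} \approx -1.5$)
$c{\left(d,v \right)} = -24$ ($c{\left(d,v \right)} = - 4 \left(\left(- \frac{3}{2}\right) \left(-4\right)\right) = \left(-4\right) 6 = -24$)
$-245 + c{\left(-6,-13 \right)} \left(-12\right) = -245 - -288 = -245 + 288 = 43$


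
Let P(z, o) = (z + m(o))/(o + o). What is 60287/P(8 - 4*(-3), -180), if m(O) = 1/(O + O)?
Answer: -7813195200/7199 ≈ -1.0853e+6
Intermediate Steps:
m(O) = 1/(2*O)
P(z, o) = (z + 1/(2*o))/(2*o) (P(z, o) = (z + 1/(2*o))/(o + o) = (z + 1/(2*o))/((2*o)) = (z + 1/(2*o))*(1/(2*o)) = (z + 1/(2*o))/(2*o))
60287/P(8 - 4*(-3), -180) = 60287/(((1/4)*(1 + 2*(-180)*(8 - 4*(-3)))/(-180)**2)) = 60287/(((1/4)*(1/32400)*(1 + 2*(-180)*(8 + 12)))) = 60287/(((1/4)*(1/32400)*(1 + 2*(-180)*20))) = 60287/(((1/4)*(1/32400)*(1 - 7200))) = 60287/(((1/4)*(1/32400)*(-7199))) = 60287/(-7199/129600) = 60287*(-129600/7199) = -7813195200/7199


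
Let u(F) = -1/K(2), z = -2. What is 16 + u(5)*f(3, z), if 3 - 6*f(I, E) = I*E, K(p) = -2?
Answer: 67/4 ≈ 16.750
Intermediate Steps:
f(I, E) = ½ - E*I/6 (f(I, E) = ½ - I*E/6 = ½ - E*I/6)
u(F) = ½ (u(F) = -1/(-2) = -1*(-½) = ½)
16 + u(5)*f(3, z) = 16 + (½ - ⅙*(-2)*3)/2 = 16 + (½ + 1)/2 = 16 + (½)*(3/2) = 16 + ¾ = 67/4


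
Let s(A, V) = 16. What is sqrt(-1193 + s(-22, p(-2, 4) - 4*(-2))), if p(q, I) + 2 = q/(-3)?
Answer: I*sqrt(1177) ≈ 34.307*I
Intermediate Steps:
p(q, I) = -2 - q/3 (p(q, I) = -2 + q/(-3) = -2 + q*(-1/3) = -2 - q/3)
sqrt(-1193 + s(-22, p(-2, 4) - 4*(-2))) = sqrt(-1193 + 16) = sqrt(-1177) = I*sqrt(1177)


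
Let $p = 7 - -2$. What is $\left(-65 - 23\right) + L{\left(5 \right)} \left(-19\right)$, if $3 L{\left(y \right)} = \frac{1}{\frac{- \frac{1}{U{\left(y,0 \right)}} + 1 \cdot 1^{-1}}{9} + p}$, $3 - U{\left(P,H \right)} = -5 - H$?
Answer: $- \frac{58096}{655} \approx -88.696$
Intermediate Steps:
$U{\left(P,H \right)} = 8 + H$ ($U{\left(P,H \right)} = 3 - \left(-5 - H\right) = 3 + \left(5 + H\right) = 8 + H$)
$p = 9$ ($p = 7 + 2 = 9$)
$L{\left(y \right)} = \frac{24}{655}$ ($L{\left(y \right)} = \frac{1}{3 \left(\frac{- \frac{1}{8 + 0} + 1 \cdot 1^{-1}}{9} + 9\right)} = \frac{1}{3 \left(\left(- \frac{1}{8} + 1 \cdot 1\right) \frac{1}{9} + 9\right)} = \frac{1}{3 \left(\left(\left(-1\right) \frac{1}{8} + 1\right) \frac{1}{9} + 9\right)} = \frac{1}{3 \left(\left(- \frac{1}{8} + 1\right) \frac{1}{9} + 9\right)} = \frac{1}{3 \left(\frac{7}{8} \cdot \frac{1}{9} + 9\right)} = \frac{1}{3 \left(\frac{7}{72} + 9\right)} = \frac{1}{3 \cdot \frac{655}{72}} = \frac{1}{3} \cdot \frac{72}{655} = \frac{24}{655}$)
$\left(-65 - 23\right) + L{\left(5 \right)} \left(-19\right) = \left(-65 - 23\right) + \frac{24}{655} \left(-19\right) = -88 - \frac{456}{655} = - \frac{58096}{655}$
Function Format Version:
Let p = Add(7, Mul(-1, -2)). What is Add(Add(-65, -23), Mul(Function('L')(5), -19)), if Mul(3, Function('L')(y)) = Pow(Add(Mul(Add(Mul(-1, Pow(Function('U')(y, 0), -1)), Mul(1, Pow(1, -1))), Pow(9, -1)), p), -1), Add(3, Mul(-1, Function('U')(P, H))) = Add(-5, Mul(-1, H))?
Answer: Rational(-58096, 655) ≈ -88.696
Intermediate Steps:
Function('U')(P, H) = Add(8, H) (Function('U')(P, H) = Add(3, Mul(-1, Add(-5, Mul(-1, H)))) = Add(3, Add(5, H)) = Add(8, H))
p = 9 (p = Add(7, 2) = 9)
Function('L')(y) = Rational(24, 655) (Function('L')(y) = Mul(Rational(1, 3), Pow(Add(Mul(Add(Mul(-1, Pow(Add(8, 0), -1)), Mul(1, Pow(1, -1))), Pow(9, -1)), 9), -1)) = Mul(Rational(1, 3), Pow(Add(Mul(Add(Mul(-1, Pow(8, -1)), Mul(1, 1)), Rational(1, 9)), 9), -1)) = Mul(Rational(1, 3), Pow(Add(Mul(Add(Mul(-1, Rational(1, 8)), 1), Rational(1, 9)), 9), -1)) = Mul(Rational(1, 3), Pow(Add(Mul(Add(Rational(-1, 8), 1), Rational(1, 9)), 9), -1)) = Mul(Rational(1, 3), Pow(Add(Mul(Rational(7, 8), Rational(1, 9)), 9), -1)) = Mul(Rational(1, 3), Pow(Add(Rational(7, 72), 9), -1)) = Mul(Rational(1, 3), Pow(Rational(655, 72), -1)) = Mul(Rational(1, 3), Rational(72, 655)) = Rational(24, 655))
Add(Add(-65, -23), Mul(Function('L')(5), -19)) = Add(Add(-65, -23), Mul(Rational(24, 655), -19)) = Add(-88, Rational(-456, 655)) = Rational(-58096, 655)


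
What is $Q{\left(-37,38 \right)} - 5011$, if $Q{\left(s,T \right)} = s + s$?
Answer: $-5085$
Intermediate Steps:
$Q{\left(s,T \right)} = 2 s$
$Q{\left(-37,38 \right)} - 5011 = 2 \left(-37\right) - 5011 = -74 - 5011 = -5085$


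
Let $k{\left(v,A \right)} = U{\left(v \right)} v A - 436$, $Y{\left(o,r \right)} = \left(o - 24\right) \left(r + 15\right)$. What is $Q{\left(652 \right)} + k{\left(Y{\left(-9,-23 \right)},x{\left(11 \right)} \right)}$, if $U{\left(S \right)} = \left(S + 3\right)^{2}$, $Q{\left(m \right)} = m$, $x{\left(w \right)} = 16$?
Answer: $301124952$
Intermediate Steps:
$Y{\left(o,r \right)} = \left(-24 + o\right) \left(15 + r\right)$
$U{\left(S \right)} = \left(3 + S\right)^{2}$
$k{\left(v,A \right)} = -436 + A v \left(3 + v\right)^{2}$ ($k{\left(v,A \right)} = \left(3 + v\right)^{2} v A - 436 = v \left(3 + v\right)^{2} A - 436 = A v \left(3 + v\right)^{2} - 436 = -436 + A v \left(3 + v\right)^{2}$)
$Q{\left(652 \right)} + k{\left(Y{\left(-9,-23 \right)},x{\left(11 \right)} \right)} = 652 - \left(436 - 16 \left(-360 - -552 + 15 \left(-9\right) - -207\right) \left(3 - -264\right)^{2}\right) = 652 - \left(436 - 16 \left(-360 + 552 - 135 + 207\right) \left(3 + \left(-360 + 552 - 135 + 207\right)\right)^{2}\right) = 652 - \left(436 - 4224 \left(3 + 264\right)^{2}\right) = 652 - \left(436 - 4224 \cdot 267^{2}\right) = 652 - \left(436 - 301124736\right) = 652 + \left(-436 + 301124736\right) = 652 + 301124300 = 301124952$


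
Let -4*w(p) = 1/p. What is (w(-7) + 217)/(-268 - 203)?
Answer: -6077/13188 ≈ -0.46080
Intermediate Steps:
w(p) = -1/(4*p)
(w(-7) + 217)/(-268 - 203) = (-¼/(-7) + 217)/(-268 - 203) = (-¼*(-⅐) + 217)/(-471) = (1/28 + 217)*(-1/471) = (6077/28)*(-1/471) = -6077/13188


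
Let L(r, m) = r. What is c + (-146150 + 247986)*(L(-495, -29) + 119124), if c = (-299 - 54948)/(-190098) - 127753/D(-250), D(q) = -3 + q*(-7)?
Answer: 4012015959630956579/332101206 ≈ 1.2081e+10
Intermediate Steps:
D(q) = -3 - 7*q
c = -24189073285/332101206 (c = (-299 - 54948)/(-190098) - 127753/(-3 - 7*(-250)) = -55247*(-1/190098) - 127753/(-3 + 1750) = 55247/190098 - 127753/1747 = -24189073285/332101206 ≈ -72.836)
c + (-146150 + 247986)*(L(-495, -29) + 119124) = -24189073285/332101206 + (-146150 + 247986)*(-495 + 119124) = -24189073285/332101206 + 101836*118629 = -24189073285/332101206 + 12080702844 = 4012015959630956579/332101206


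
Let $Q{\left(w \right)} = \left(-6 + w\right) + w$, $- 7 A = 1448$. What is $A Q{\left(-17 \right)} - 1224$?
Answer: $\frac{49352}{7} \approx 7050.3$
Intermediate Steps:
$A = - \frac{1448}{7}$ ($A = \left(- \frac{1}{7}\right) 1448 = - \frac{1448}{7} \approx -206.86$)
$Q{\left(w \right)} = -6 + 2 w$
$A Q{\left(-17 \right)} - 1224 = - \frac{1448 \left(-6 + 2 \left(-17\right)\right)}{7} - 1224 = - \frac{1448 \left(-6 - 34\right)}{7} - 1224 = \left(- \frac{1448}{7}\right) \left(-40\right) - 1224 = \frac{57920}{7} - 1224 = \frac{49352}{7}$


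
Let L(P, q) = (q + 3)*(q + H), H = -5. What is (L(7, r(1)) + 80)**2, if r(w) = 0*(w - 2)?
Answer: 4225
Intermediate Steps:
r(w) = 0 (r(w) = 0*(-2 + w) = 0)
L(P, q) = (-5 + q)*(3 + q) (L(P, q) = (q + 3)*(q - 5) = (3 + q)*(-5 + q) = (-5 + q)*(3 + q))
(L(7, r(1)) + 80)**2 = ((-15 + 0**2 - 2*0) + 80)**2 = ((-15 + 0 + 0) + 80)**2 = (-15 + 80)**2 = 65**2 = 4225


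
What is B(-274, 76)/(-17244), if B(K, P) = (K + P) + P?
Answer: 61/8622 ≈ 0.0070749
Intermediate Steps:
B(K, P) = K + 2*P
B(-274, 76)/(-17244) = (-274 + 2*76)/(-17244) = (-274 + 152)*(-1/17244) = -122*(-1/17244) = 61/8622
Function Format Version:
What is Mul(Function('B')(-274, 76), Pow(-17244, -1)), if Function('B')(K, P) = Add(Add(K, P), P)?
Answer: Rational(61, 8622) ≈ 0.0070749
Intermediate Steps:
Function('B')(K, P) = Add(K, Mul(2, P))
Mul(Function('B')(-274, 76), Pow(-17244, -1)) = Mul(Add(-274, Mul(2, 76)), Pow(-17244, -1)) = Mul(Add(-274, 152), Rational(-1, 17244)) = Mul(-122, Rational(-1, 17244)) = Rational(61, 8622)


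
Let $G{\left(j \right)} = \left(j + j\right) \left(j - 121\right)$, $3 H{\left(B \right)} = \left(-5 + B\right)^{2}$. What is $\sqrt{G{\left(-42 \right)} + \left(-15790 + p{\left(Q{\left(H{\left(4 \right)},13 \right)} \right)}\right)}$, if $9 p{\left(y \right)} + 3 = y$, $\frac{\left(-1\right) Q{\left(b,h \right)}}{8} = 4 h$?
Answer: $\frac{i \sqrt{19301}}{3} \approx 46.309 i$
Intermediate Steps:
$H{\left(B \right)} = \frac{\left(-5 + B\right)^{2}}{3}$
$G{\left(j \right)} = 2 j \left(-121 + j\right)$
$Q{\left(b,h \right)} = - 32 h$ ($Q{\left(b,h \right)} = - 8 \cdot 4 h = - 32 h$)
$p{\left(y \right)} = - \frac{1}{3} + \frac{y}{9}$
$\sqrt{G{\left(-42 \right)} + \left(-15790 + p{\left(Q{\left(H{\left(4 \right)},13 \right)} \right)}\right)} = \sqrt{2 \left(-42\right) \left(-121 - 42\right) - \left(\frac{47371}{3} - \left(- \frac{32}{9}\right) 13\right)} = \sqrt{2 \left(-42\right) \left(-163\right) + \left(-15790 + \left(- \frac{1}{3} + \frac{1}{9} \left(-416\right)\right)\right)} = \sqrt{13692 - \frac{142529}{9}} = \sqrt{- \frac{19301}{9}} = \frac{i \sqrt{19301}}{3}$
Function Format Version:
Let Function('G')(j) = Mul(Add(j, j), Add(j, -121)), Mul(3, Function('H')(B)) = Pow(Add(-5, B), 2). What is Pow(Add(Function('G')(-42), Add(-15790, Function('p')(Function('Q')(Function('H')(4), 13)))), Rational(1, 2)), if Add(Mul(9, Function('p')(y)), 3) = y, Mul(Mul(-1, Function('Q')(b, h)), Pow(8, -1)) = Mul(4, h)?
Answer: Mul(Rational(1, 3), I, Pow(19301, Rational(1, 2))) ≈ Mul(46.309, I)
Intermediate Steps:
Function('H')(B) = Mul(Rational(1, 3), Pow(Add(-5, B), 2))
Function('G')(j) = Mul(2, j, Add(-121, j)) (Function('G')(j) = Mul(Mul(2, j), Add(-121, j)) = Mul(2, j, Add(-121, j)))
Function('Q')(b, h) = Mul(-32, h) (Function('Q')(b, h) = Mul(-8, Mul(4, h)) = Mul(-32, h))
Function('p')(y) = Add(Rational(-1, 3), Mul(Rational(1, 9), y))
Pow(Add(Function('G')(-42), Add(-15790, Function('p')(Function('Q')(Function('H')(4), 13)))), Rational(1, 2)) = Pow(Add(Mul(2, -42, Add(-121, -42)), Add(-15790, Add(Rational(-1, 3), Mul(Rational(1, 9), Mul(-32, 13))))), Rational(1, 2)) = Pow(Add(Mul(2, -42, -163), Add(-15790, Add(Rational(-1, 3), Mul(Rational(1, 9), -416)))), Rational(1, 2)) = Pow(Add(13692, Add(-15790, Add(Rational(-1, 3), Rational(-416, 9)))), Rational(1, 2)) = Pow(Add(13692, Add(-15790, Rational(-419, 9))), Rational(1, 2)) = Pow(Add(13692, Rational(-142529, 9)), Rational(1, 2)) = Pow(Rational(-19301, 9), Rational(1, 2)) = Mul(Rational(1, 3), I, Pow(19301, Rational(1, 2)))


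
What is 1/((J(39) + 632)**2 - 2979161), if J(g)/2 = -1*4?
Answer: -1/2589785 ≈ -3.8613e-7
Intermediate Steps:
J(g) = -8 (J(g) = 2*(-1*4) = 2*(-4) = -8)
1/((J(39) + 632)**2 - 2979161) = 1/((-8 + 632)**2 - 2979161) = 1/(624**2 - 2979161) = 1/(389376 - 2979161) = 1/(-2589785) = -1/2589785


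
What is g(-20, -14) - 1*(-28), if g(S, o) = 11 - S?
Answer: 59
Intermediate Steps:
g(-20, -14) - 1*(-28) = (11 - 1*(-20)) - 1*(-28) = (11 + 20) + 28 = 31 + 28 = 59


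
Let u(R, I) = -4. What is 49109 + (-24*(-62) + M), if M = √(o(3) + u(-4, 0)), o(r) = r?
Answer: 50597 + I ≈ 50597.0 + 1.0*I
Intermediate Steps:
M = I (M = √(3 - 4) = √(-1) = I ≈ 1.0*I)
49109 + (-24*(-62) + M) = 49109 + (-24*(-62) + I) = 49109 + (1488 + I) = 50597 + I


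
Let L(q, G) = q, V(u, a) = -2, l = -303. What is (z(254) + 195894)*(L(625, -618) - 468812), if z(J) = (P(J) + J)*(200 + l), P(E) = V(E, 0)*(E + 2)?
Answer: -104156625516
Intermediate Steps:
P(E) = -4 - 2*E (P(E) = -2*(E + 2) = -2*(2 + E) = -4 - 2*E)
z(J) = 412 + 103*J (z(J) = ((-4 - 2*J) + J)*(200 - 303) = (-4 - J)*(-103) = 412 + 103*J)
(z(254) + 195894)*(L(625, -618) - 468812) = ((412 + 103*254) + 195894)*(625 - 468812) = ((412 + 26162) + 195894)*(-468187) = (26574 + 195894)*(-468187) = 222468*(-468187) = -104156625516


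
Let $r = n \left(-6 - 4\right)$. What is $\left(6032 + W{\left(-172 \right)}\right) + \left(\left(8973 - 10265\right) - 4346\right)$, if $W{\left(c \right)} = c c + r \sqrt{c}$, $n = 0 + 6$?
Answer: $29978 - 120 i \sqrt{43} \approx 29978.0 - 786.89 i$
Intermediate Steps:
$n = 6$
$r = -60$ ($r = 6 \left(-6 - 4\right) = 6 \left(-10\right) = -60$)
$W{\left(c \right)} = c^{2} - 60 \sqrt{c}$ ($W{\left(c \right)} = c c - 60 \sqrt{c} = c^{2} - 60 \sqrt{c}$)
$\left(6032 + W{\left(-172 \right)}\right) + \left(\left(8973 - 10265\right) - 4346\right) = \left(6032 + \left(\left(-172\right)^{2} - 60 \sqrt{-172}\right)\right) + \left(\left(8973 - 10265\right) - 4346\right) = \left(6032 + \left(29584 - 60 \cdot 2 i \sqrt{43}\right)\right) - 5638 = \left(6032 + \left(29584 - 120 i \sqrt{43}\right)\right) - 5638 = \left(35616 - 120 i \sqrt{43}\right) - 5638 = 29978 - 120 i \sqrt{43}$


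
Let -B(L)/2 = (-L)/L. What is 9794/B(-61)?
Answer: 4897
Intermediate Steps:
B(L) = 2 (B(L) = -2*(-L)/L = -2*(-1) = 2)
9794/B(-61) = 9794/2 = 9794*(½) = 4897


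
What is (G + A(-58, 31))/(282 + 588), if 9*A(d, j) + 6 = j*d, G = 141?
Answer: -107/1566 ≈ -0.068327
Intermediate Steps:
A(d, j) = -2/3 + d*j/9 (A(d, j) = -2/3 + (j*d)/9 = -2/3 + (d*j)/9 = -2/3 + d*j/9)
(G + A(-58, 31))/(282 + 588) = (141 + (-2/3 + (1/9)*(-58)*31))/(282 + 588) = (141 + (-2/3 - 1798/9))/870 = (141 - 1804/9)*(1/870) = -535/9*1/870 = -107/1566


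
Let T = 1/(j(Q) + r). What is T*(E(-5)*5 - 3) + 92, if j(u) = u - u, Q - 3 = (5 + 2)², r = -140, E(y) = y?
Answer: 461/5 ≈ 92.200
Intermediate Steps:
Q = 52 (Q = 3 + (5 + 2)² = 3 + 7² = 3 + 49 = 52)
j(u) = 0
T = -1/140 (T = 1/(0 - 140) = 1/(-140) = -1/140 ≈ -0.0071429)
T*(E(-5)*5 - 3) + 92 = -(-5*5 - 3)/140 + 92 = -(-25 - 3)/140 + 92 = -1/140*(-28) + 92 = ⅕ + 92 = 461/5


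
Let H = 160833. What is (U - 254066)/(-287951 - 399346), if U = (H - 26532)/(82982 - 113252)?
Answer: 854523569/2311608910 ≈ 0.36967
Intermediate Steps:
U = -44767/10090 (U = (160833 - 26532)/(82982 - 113252) = 134301/(-30270) = 134301*(-1/30270) = -44767/10090 ≈ -4.4368)
(U - 254066)/(-287951 - 399346) = (-44767/10090 - 254066)/(-287951 - 399346) = -2563570707/10090/(-687297) = -2563570707/10090*(-1/687297) = 854523569/2311608910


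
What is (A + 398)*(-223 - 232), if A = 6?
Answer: -183820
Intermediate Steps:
(A + 398)*(-223 - 232) = (6 + 398)*(-223 - 232) = 404*(-455) = -183820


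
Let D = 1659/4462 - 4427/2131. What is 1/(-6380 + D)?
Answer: -9508522/60680588305 ≈ -0.00015670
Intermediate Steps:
D = -16217945/9508522 (D = 1659*(1/4462) - 4427*1/2131 = 1659/4462 - 4427/2131 = -16217945/9508522 ≈ -1.7056)
1/(-6380 + D) = 1/(-6380 - 16217945/9508522) = 1/(-60680588305/9508522) = -9508522/60680588305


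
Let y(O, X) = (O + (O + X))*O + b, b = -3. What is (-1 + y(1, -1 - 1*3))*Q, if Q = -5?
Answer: 30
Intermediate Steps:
y(O, X) = -3 + O*(X + 2*O) (y(O, X) = (O + (O + X))*O - 3 = (X + 2*O)*O - 3 = O*(X + 2*O) - 3 = -3 + O*(X + 2*O))
(-1 + y(1, -1 - 1*3))*Q = (-1 + (-3 + 2*1**2 + 1*(-1 - 1*3)))*(-5) = (-1 + (-3 + 2*1 + 1*(-1 - 3)))*(-5) = (-1 + (-3 + 2 + 1*(-4)))*(-5) = (-1 + (-3 + 2 - 4))*(-5) = (-1 - 5)*(-5) = -6*(-5) = 30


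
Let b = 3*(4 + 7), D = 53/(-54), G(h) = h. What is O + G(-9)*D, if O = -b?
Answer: -145/6 ≈ -24.167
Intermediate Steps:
D = -53/54 (D = 53*(-1/54) = -53/54 ≈ -0.98148)
b = 33 (b = 3*11 = 33)
O = -33 (O = -1*33 = -33)
O + G(-9)*D = -33 - 9*(-53/54) = -33 + 53/6 = -145/6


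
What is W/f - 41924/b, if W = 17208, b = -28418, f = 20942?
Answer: 341747338/148782439 ≈ 2.2970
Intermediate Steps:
W/f - 41924/b = 17208/20942 - 41924/(-28418) = 17208*(1/20942) - 41924*(-1/28418) = 8604/10471 + 20962/14209 = 341747338/148782439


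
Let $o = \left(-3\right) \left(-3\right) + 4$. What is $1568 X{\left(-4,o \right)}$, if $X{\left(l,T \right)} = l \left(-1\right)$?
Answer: $6272$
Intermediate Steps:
$o = 13$ ($o = 9 + 4 = 13$)
$X{\left(l,T \right)} = - l$
$1568 X{\left(-4,o \right)} = 1568 \left(\left(-1\right) \left(-4\right)\right) = 1568 \cdot 4 = 6272$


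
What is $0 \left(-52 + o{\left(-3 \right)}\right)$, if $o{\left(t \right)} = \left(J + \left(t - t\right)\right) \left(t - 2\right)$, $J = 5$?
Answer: $0$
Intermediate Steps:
$o{\left(t \right)} = -10 + 5 t$ ($o{\left(t \right)} = \left(5 + \left(t - t\right)\right) \left(t - 2\right) = \left(5 + 0\right) \left(-2 + t\right) = 5 \left(-2 + t\right) = -10 + 5 t$)
$0 \left(-52 + o{\left(-3 \right)}\right) = 0 \left(-52 + \left(-10 + 5 \left(-3\right)\right)\right) = 0 \left(-52 - 25\right) = 0 \left(-77\right) = 0$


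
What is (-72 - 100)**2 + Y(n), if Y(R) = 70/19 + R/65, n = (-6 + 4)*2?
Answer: 36540714/1235 ≈ 29588.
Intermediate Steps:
n = -4 (n = -2*2 = -4)
Y(R) = 70/19 + R/65 (Y(R) = 70*(1/19) + R*(1/65) = 70/19 + R/65)
(-72 - 100)**2 + Y(n) = (-72 - 100)**2 + (70/19 + (1/65)*(-4)) = (-172)**2 + (70/19 - 4/65) = 29584 + 4474/1235 = 36540714/1235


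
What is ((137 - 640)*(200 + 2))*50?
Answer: -5080300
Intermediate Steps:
((137 - 640)*(200 + 2))*50 = -503*202*50 = -101606*50 = -5080300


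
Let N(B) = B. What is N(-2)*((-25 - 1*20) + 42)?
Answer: 6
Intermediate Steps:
N(-2)*((-25 - 1*20) + 42) = -2*((-25 - 1*20) + 42) = -2*((-25 - 20) + 42) = -2*(-45 + 42) = -2*(-3) = 6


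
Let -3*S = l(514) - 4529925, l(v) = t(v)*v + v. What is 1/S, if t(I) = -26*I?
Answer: 3/11398507 ≈ 2.6319e-7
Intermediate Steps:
l(v) = v - 26*v² (l(v) = (-26*v)*v + v = -26*v² + v = v - 26*v²)
S = 11398507/3 (S = -(514*(1 - 26*514) - 4529925)/3 = -(514*(1 - 13364) - 4529925)/3 = -(514*(-13363) - 4529925)/3 = -(-6868582 - 4529925)/3 = -⅓*(-11398507) = 11398507/3 ≈ 3.7995e+6)
1/S = 1/(11398507/3) = 3/11398507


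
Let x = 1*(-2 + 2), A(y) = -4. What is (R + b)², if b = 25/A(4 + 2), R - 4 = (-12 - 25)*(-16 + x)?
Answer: 5564881/16 ≈ 3.4781e+5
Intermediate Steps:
x = 0 (x = 1*0 = 0)
R = 596 (R = 4 + (-12 - 25)*(-16 + 0) = 4 - 37*(-16) = 4 + 592 = 596)
b = -25/4 (b = 25/(-4) = 25*(-¼) = -25/4 ≈ -6.2500)
(R + b)² = (596 - 25/4)² = (2359/4)² = 5564881/16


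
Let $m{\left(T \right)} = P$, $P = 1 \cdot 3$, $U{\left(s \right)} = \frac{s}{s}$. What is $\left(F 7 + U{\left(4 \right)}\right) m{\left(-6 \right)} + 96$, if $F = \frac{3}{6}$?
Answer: $\frac{219}{2} \approx 109.5$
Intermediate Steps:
$U{\left(s \right)} = 1$
$F = \frac{1}{2}$ ($F = 3 \cdot \frac{1}{6} = \frac{1}{2} \approx 0.5$)
$P = 3$
$m{\left(T \right)} = 3$
$\left(F 7 + U{\left(4 \right)}\right) m{\left(-6 \right)} + 96 = \left(\frac{1}{2} \cdot 7 + 1\right) 3 + 96 = \left(\frac{7}{2} + 1\right) 3 + 96 = \frac{9}{2} \cdot 3 + 96 = \frac{27}{2} + 96 = \frac{219}{2}$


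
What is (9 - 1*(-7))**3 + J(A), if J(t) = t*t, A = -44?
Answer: 6032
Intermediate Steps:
J(t) = t**2
(9 - 1*(-7))**3 + J(A) = (9 - 1*(-7))**3 + (-44)**2 = (9 + 7)**3 + 1936 = 16**3 + 1936 = 4096 + 1936 = 6032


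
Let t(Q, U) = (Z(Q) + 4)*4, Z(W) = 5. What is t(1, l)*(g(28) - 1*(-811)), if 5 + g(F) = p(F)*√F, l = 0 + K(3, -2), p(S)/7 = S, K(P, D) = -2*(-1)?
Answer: 29016 + 14112*√7 ≈ 66353.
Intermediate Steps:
K(P, D) = 2
p(S) = 7*S
l = 2 (l = 0 + 2 = 2)
g(F) = -5 + 7*F^(3/2) (g(F) = -5 + (7*F)*√F = -5 + 7*F^(3/2))
t(Q, U) = 36 (t(Q, U) = (5 + 4)*4 = 9*4 = 36)
t(1, l)*(g(28) - 1*(-811)) = 36*((-5 + 7*28^(3/2)) - 1*(-811)) = 36*((-5 + 7*(56*√7)) + 811) = 36*((-5 + 392*√7) + 811) = 36*(806 + 392*√7) = 29016 + 14112*√7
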